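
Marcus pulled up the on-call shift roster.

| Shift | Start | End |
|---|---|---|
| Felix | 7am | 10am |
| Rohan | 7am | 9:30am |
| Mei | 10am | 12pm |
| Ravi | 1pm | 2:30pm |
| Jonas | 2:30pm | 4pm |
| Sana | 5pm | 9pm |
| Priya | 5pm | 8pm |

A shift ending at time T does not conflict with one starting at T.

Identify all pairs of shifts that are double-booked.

Felix & Rohan, Priya & Sana

Sorted by start: Felix, Rohan, Mei, Ravi, Jonas, Sana, Priya.
Rohan starts before Felix ends → Felix and Rohan overlap.
Mei starts exactly when Felix ends (back-to-back, no overlap) — done with Felix.
Mei starts after Rohan ends — done with Rohan.
Ravi starts after Mei ends — done with Mei.
Jonas starts exactly when Ravi ends (back-to-back, no overlap) — done with Ravi.
Sana starts after Jonas ends — done with Jonas.
Priya starts before Sana ends → Sana and Priya overlap.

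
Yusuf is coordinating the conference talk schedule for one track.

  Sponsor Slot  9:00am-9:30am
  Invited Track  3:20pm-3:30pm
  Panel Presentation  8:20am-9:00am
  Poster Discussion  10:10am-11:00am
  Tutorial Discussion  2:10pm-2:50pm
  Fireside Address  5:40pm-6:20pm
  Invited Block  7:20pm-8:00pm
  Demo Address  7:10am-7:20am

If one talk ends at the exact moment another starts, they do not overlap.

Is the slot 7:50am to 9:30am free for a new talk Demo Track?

No — it overlaps Panel Presentation, Sponsor Slot

Demo Address: ends 7:20am at or before Demo Track starts 7:50am → clear.
Panel Presentation: starts 8:20am before Demo Track ends 9:30am, and ends 9:00am after Demo Track starts 7:50am → overlap.
Sponsor Slot: starts 9:00am before Demo Track ends 9:30am, and ends 9:30am after Demo Track starts 7:50am → overlap.
Poster Discussion: starts 10:10am at or after Demo Track ends 9:30am → clear.
Tutorial Discussion: starts 2:10pm at or after Demo Track ends 9:30am → clear.
Invited Track: starts 3:20pm at or after Demo Track ends 9:30am → clear.
Fireside Address: starts 5:40pm at or after Demo Track ends 9:30am → clear.
Invited Block: starts 7:20pm at or after Demo Track ends 9:30am → clear.
Demo Track overlaps Panel Presentation, Sponsor Slot.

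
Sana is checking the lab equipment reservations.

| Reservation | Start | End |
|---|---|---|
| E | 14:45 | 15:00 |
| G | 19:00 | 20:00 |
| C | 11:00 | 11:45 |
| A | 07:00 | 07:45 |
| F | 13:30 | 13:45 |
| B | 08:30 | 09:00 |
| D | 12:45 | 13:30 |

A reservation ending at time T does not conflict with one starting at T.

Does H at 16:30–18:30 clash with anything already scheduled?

A: ends 07:45 at or before H starts 16:30 → clear.
B: ends 09:00 at or before H starts 16:30 → clear.
C: ends 11:45 at or before H starts 16:30 → clear.
D: ends 13:30 at or before H starts 16:30 → clear.
F: ends 13:45 at or before H starts 16:30 → clear.
E: ends 15:00 at or before H starts 16:30 → clear.
G: starts 19:00 at or after H ends 18:30 → clear.

No — it doesn't clash with anything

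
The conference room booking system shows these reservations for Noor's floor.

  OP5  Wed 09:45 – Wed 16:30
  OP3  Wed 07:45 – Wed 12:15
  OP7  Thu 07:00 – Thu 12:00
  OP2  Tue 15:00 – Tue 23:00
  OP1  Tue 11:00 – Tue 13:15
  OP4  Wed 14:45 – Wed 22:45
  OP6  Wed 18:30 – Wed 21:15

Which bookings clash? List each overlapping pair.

Sorted by start: OP1, OP2, OP3, OP5, OP4, OP6, OP7.
OP2 starts after OP1 ends, so OP1 has no further overlaps.
OP3 starts after OP2 ends, so OP2 has no further overlaps.
OP5 starts before OP3 ends → OP3 and OP5 overlap.
OP4 starts after OP3 ends, so OP3 has no further overlaps.
OP4 starts before OP5 ends → OP5 and OP4 overlap.
OP6 starts after OP5 ends, so OP5 has no further overlaps.
OP6 starts before OP4 ends → OP4 and OP6 overlap.
OP7 starts after OP4 ends.
OP7 starts after OP6 ends.

OP3 & OP5, OP4 & OP5, OP4 & OP6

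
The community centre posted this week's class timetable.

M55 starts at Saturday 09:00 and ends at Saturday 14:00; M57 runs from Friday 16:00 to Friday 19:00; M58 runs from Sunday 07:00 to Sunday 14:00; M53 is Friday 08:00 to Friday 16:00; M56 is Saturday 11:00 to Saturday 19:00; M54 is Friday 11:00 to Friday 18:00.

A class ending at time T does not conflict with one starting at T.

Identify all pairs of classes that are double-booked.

M53 & M54, M54 & M57, M55 & M56

Sorted by start: M53, M54, M57, M55, M56, M58.
M54 starts before M53 ends → M53 and M54 overlap.
M57 starts exactly when M53 ends (back-to-back, no overlap) — done with M53.
M57 starts before M54 ends → M54 and M57 overlap.
M55 starts after M54 ends — done with M54.
M55 starts after M57 ends — done with M57.
M56 starts before M55 ends → M55 and M56 overlap.
M58 starts after M55 ends.
M58 starts after M56 ends.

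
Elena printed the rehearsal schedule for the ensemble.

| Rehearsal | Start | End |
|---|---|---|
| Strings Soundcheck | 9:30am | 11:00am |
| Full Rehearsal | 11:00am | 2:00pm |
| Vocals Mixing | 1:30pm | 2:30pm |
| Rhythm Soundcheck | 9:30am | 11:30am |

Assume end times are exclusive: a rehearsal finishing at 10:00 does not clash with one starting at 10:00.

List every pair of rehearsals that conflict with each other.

Sorted by start: Strings Soundcheck, Rhythm Soundcheck, Full Rehearsal, Vocals Mixing.
Rhythm Soundcheck starts before Strings Soundcheck ends → Strings Soundcheck and Rhythm Soundcheck overlap.
Full Rehearsal starts exactly when Strings Soundcheck ends (back-to-back, no overlap), so nothing later overlaps Strings Soundcheck either.
Full Rehearsal starts before Rhythm Soundcheck ends → Rhythm Soundcheck and Full Rehearsal overlap.
Vocals Mixing starts after Rhythm Soundcheck ends.
Vocals Mixing starts before Full Rehearsal ends → Full Rehearsal and Vocals Mixing overlap.

Full Rehearsal & Rhythm Soundcheck, Full Rehearsal & Vocals Mixing, Rhythm Soundcheck & Strings Soundcheck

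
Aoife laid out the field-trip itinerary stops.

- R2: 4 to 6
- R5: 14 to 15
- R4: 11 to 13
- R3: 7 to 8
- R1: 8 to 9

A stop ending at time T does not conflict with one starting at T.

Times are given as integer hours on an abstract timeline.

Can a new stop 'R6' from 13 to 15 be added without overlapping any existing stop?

R2: ends 6 at or before R6 starts 13 → clear.
R3: ends 8 at or before R6 starts 13 → clear.
R1: ends 9 at or before R6 starts 13 → clear.
R4: ends 13 at or before R6 starts 13 → clear.
R5: starts 14 before R6 ends 15, and ends 15 after R6 starts 13 → overlap.
R6 overlaps R5.

No — it overlaps R5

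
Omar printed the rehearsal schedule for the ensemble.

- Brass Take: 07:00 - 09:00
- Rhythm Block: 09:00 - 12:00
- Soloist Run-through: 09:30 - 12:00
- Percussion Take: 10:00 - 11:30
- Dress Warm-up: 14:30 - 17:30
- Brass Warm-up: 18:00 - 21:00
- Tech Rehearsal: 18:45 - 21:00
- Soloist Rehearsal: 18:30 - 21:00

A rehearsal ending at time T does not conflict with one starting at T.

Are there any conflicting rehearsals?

Two intervals overlap when each starts before the other ends.
Sorted by start: Brass Take, Rhythm Block, Soloist Run-through, Percussion Take, Dress Warm-up, Brass Warm-up, Soloist Rehearsal, Tech Rehearsal.
Rhythm Block starts exactly when Brass Take ends (back-to-back, no overlap) — done with Brass Take.
Soloist Run-through starts before Rhythm Block ends → Rhythm Block and Soloist Run-through overlap.
That's a conflict, so the schedule is not conflict-free.

Yes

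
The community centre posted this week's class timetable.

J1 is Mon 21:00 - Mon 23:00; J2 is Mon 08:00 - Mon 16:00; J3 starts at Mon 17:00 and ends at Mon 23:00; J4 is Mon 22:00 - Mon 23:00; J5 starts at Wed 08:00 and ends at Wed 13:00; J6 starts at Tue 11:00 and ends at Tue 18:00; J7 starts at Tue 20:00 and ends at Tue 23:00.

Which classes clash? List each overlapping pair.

Sorted by start: J2, J3, J1, J4, J6, J7, J5.
J3 starts after J2 ends, so J2 has no further overlaps.
J1 starts before J3 ends → J3 and J1 overlap.
J4 starts before J3 ends → J3 and J4 overlap.
J6 starts after J3 ends, so J3 has no further overlaps.
J4 starts before J1 ends → J1 and J4 overlap.
J6 starts after J1 ends, so J1 has no further overlaps.
J6 starts after J4 ends, so J4 has no further overlaps.
J7 starts after J6 ends, so J6 has no further overlaps.
J5 starts after J7 ends.

J1 & J3, J1 & J4, J3 & J4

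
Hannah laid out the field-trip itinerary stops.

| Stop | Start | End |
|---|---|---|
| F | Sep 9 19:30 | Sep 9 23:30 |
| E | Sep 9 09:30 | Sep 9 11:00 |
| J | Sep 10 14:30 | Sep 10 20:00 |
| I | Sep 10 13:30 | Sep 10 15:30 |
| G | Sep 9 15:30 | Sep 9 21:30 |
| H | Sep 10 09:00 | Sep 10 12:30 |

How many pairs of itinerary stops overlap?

2

Sorted by start: E, G, F, H, I, J.
G starts after E ends, so nothing later overlaps E either.
F starts before G ends → G and F overlap.
H starts after G ends, so nothing later overlaps G either.
H starts after F ends, so nothing later overlaps F either.
I starts after H ends, so nothing later overlaps H either.
J starts before I ends → I and J overlap.
Overlapping pairs: F & G, I & J — 2 in total.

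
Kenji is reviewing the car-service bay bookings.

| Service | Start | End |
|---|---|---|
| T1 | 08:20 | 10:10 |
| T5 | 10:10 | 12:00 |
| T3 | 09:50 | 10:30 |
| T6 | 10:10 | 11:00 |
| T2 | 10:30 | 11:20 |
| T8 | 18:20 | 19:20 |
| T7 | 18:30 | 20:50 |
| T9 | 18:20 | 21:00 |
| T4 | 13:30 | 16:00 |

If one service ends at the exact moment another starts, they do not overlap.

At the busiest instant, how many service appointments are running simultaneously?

Sweep the timeline, counting +1 at each start and −1 at each end (ends before starts at a tie):
08:20 start T1 → 1
09:50 start T3 → 2
10:10 end T1 → 1
10:10 start T5 → 2
10:10 start T6 → 3
10:30 end T3 → 2
10:30 start T2 → 3
11:00 end T6 → 2
11:20 end T2 → 1
12:00 end T5 → 0
13:30 start T4 → 1
16:00 end T4 → 0
18:20 start T8 → 1
18:20 start T9 → 2
18:30 start T7 → 3
19:20 end T8 → 2
20:50 end T7 → 1
21:00 end T9 → 0
Peak is 3, at 10:10 (T3, T5, T6).

3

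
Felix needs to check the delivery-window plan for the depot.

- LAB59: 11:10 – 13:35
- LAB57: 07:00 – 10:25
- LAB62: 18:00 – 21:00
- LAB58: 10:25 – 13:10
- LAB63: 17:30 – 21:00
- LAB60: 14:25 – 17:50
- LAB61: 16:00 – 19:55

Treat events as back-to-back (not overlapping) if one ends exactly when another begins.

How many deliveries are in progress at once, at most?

3

Sweep the timeline, counting +1 at each start and −1 at each end (ends before starts at a tie):
07:00 start LAB57 → 1
10:25 end LAB57 → 0
10:25 start LAB58 → 1
11:10 start LAB59 → 2
13:10 end LAB58 → 1
13:35 end LAB59 → 0
14:25 start LAB60 → 1
16:00 start LAB61 → 2
17:30 start LAB63 → 3
17:50 end LAB60 → 2
18:00 start LAB62 → 3
19:55 end LAB61 → 2
21:00 end LAB62 → 1
21:00 end LAB63 → 0
Peak is 3, at 17:30 (LAB60, LAB61, LAB63).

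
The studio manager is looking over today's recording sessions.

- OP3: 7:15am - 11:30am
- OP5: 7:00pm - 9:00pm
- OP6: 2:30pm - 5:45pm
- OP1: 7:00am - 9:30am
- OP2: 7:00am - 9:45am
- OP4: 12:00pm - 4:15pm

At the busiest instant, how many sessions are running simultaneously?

Sweep the timeline, counting +1 at each start and −1 at each end (ends before starts at a tie):
7:00am start OP1 → 1
7:00am start OP2 → 2
7:15am start OP3 → 3
9:30am end OP1 → 2
9:45am end OP2 → 1
11:30am end OP3 → 0
12:00pm start OP4 → 1
2:30pm start OP6 → 2
4:15pm end OP4 → 1
5:45pm end OP6 → 0
7:00pm start OP5 → 1
9:00pm end OP5 → 0
Peak is 3, at 7:15am (OP1, OP2, OP3).

3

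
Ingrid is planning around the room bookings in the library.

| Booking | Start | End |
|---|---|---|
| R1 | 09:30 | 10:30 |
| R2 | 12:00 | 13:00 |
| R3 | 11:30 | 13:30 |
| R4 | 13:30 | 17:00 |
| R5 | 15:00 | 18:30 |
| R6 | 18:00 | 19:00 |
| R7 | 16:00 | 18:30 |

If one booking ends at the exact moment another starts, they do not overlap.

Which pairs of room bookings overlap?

Sorted by start: R1, R3, R2, R4, R5, R7, R6.
R3 starts after R1 ends; R1 is clear from here.
R2 starts before R3 ends → R3 and R2 overlap.
R4 starts exactly when R3 ends (back-to-back, no overlap); R3 is clear from here.
R4 starts after R2 ends; R2 is clear from here.
R5 starts before R4 ends → R4 and R5 overlap.
R7 starts before R4 ends → R4 and R7 overlap.
R6 starts after R4 ends.
R7 starts before R5 ends → R5 and R7 overlap.
R6 starts before R5 ends → R5 and R6 overlap.
R6 starts before R7 ends → R7 and R6 overlap.

R2 & R3, R4 & R5, R4 & R7, R5 & R6, R5 & R7, R6 & R7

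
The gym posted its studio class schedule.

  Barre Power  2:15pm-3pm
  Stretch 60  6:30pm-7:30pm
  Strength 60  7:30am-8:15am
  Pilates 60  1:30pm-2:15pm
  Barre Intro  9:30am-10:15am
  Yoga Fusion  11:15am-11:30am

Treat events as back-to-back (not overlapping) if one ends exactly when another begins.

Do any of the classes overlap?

Check each pair: they overlap iff neither finishes before the other starts.
Sorted by start: Strength 60, Barre Intro, Yoga Fusion, Pilates 60, Barre Power, Stretch 60.
Barre Intro starts after Strength 60 ends, so nothing later overlaps Strength 60 either.
Yoga Fusion starts after Barre Intro ends, so nothing later overlaps Barre Intro either.
Pilates 60 starts after Yoga Fusion ends, so nothing later overlaps Yoga Fusion either.
Barre Power starts exactly when Pilates 60 ends (back-to-back, no overlap), so nothing later overlaps Pilates 60 either.
Stretch 60 starts after Barre Power ends.
Every pair is clear; the schedule has no overlaps.

No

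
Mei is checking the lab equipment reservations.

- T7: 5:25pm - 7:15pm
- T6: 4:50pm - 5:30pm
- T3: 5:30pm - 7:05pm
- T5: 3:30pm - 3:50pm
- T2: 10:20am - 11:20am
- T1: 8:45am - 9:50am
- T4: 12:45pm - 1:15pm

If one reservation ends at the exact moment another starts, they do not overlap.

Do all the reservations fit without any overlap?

Sorted by start: T1, T2, T4, T5, T6, T7, T3.
T2 starts after T1 ends, so nothing later overlaps T1 either.
T4 starts after T2 ends, so nothing later overlaps T2 either.
T5 starts after T4 ends, so nothing later overlaps T4 either.
T6 starts after T5 ends, so nothing later overlaps T5 either.
T7 starts before T6 ends → T6 and T7 overlap.
That's a conflict, so the schedule is not conflict-free.

No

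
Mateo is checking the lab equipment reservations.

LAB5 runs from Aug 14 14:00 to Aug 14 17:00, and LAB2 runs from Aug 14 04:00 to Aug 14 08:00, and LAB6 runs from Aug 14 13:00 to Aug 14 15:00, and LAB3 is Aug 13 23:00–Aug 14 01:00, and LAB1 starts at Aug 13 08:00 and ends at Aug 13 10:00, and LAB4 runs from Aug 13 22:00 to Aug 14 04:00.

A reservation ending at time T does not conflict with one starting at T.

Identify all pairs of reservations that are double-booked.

LAB3 & LAB4, LAB5 & LAB6

Two intervals overlap when each starts before the other ends.
Sorted by start: LAB1, LAB4, LAB3, LAB2, LAB6, LAB5.
LAB4 starts after LAB1 ends, so LAB1 has no further overlaps.
LAB3 starts before LAB4 ends → LAB4 and LAB3 overlap.
LAB2 starts exactly when LAB4 ends (back-to-back, no overlap), so LAB4 has no further overlaps.
LAB2 starts after LAB3 ends, so LAB3 has no further overlaps.
LAB6 starts after LAB2 ends, so LAB2 has no further overlaps.
LAB5 starts before LAB6 ends → LAB6 and LAB5 overlap.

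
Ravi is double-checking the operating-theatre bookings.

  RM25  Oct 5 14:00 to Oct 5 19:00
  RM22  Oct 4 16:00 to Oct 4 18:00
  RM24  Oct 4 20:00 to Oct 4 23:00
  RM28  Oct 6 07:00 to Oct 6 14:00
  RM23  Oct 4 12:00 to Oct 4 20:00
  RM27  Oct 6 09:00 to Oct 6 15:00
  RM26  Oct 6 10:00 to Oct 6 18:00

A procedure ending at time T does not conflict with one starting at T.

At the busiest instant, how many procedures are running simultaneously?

3

Walk through starts and ends in time order (an end at T is processed before a start at T):
Oct 4 12:00 start RM23 → 1
Oct 4 16:00 start RM22 → 2
Oct 4 18:00 end RM22 → 1
Oct 4 20:00 end RM23 → 0
Oct 4 20:00 start RM24 → 1
Oct 4 23:00 end RM24 → 0
Oct 5 14:00 start RM25 → 1
Oct 5 19:00 end RM25 → 0
Oct 6 07:00 start RM28 → 1
Oct 6 09:00 start RM27 → 2
Oct 6 10:00 start RM26 → 3
Oct 6 14:00 end RM28 → 2
Oct 6 15:00 end RM27 → 1
Oct 6 18:00 end RM26 → 0
Peak is 3, at Oct 6 10:00 (RM26, RM27, RM28).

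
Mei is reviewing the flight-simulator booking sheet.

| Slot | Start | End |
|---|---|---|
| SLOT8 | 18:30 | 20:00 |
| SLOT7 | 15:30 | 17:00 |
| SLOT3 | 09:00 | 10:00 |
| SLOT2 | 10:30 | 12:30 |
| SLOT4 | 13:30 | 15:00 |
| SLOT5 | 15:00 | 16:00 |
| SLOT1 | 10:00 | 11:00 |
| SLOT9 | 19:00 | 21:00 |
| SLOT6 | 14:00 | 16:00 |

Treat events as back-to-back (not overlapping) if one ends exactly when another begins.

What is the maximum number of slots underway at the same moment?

Walk through starts and ends in time order (an end at T is processed before a start at T):
09:00 start SLOT3 → 1
10:00 end SLOT3 → 0
10:00 start SLOT1 → 1
10:30 start SLOT2 → 2
11:00 end SLOT1 → 1
12:30 end SLOT2 → 0
13:30 start SLOT4 → 1
14:00 start SLOT6 → 2
15:00 end SLOT4 → 1
15:00 start SLOT5 → 2
15:30 start SLOT7 → 3
16:00 end SLOT5 → 2
16:00 end SLOT6 → 1
17:00 end SLOT7 → 0
18:30 start SLOT8 → 1
19:00 start SLOT9 → 2
20:00 end SLOT8 → 1
21:00 end SLOT9 → 0
Peak is 3, at 15:30 (SLOT5, SLOT6, SLOT7).

3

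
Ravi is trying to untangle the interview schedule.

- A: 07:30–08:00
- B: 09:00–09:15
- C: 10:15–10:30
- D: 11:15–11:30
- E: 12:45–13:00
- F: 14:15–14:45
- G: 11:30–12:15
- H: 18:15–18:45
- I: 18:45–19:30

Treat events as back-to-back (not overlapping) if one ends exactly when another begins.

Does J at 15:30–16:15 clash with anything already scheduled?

No — it doesn't clash with anything

A: ends 08:00 at or before J starts 15:30 → clear.
B: ends 09:15 at or before J starts 15:30 → clear.
C: ends 10:30 at or before J starts 15:30 → clear.
D: ends 11:30 at or before J starts 15:30 → clear.
G: ends 12:15 at or before J starts 15:30 → clear.
E: ends 13:00 at or before J starts 15:30 → clear.
F: ends 14:45 at or before J starts 15:30 → clear.
H: starts 18:15 at or after J ends 16:15 → clear.
I: starts 18:45 at or after J ends 16:15 → clear.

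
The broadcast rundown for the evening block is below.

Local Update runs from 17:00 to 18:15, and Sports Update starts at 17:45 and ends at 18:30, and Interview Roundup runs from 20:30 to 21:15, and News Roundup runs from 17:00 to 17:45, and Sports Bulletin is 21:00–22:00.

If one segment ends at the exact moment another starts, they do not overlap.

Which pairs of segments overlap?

Sorted by start: News Roundup, Local Update, Sports Update, Interview Roundup, Sports Bulletin.
Local Update starts before News Roundup ends → News Roundup and Local Update overlap.
Sports Update starts exactly when News Roundup ends (back-to-back, no overlap); News Roundup is clear from here.
Sports Update starts before Local Update ends → Local Update and Sports Update overlap.
Interview Roundup starts after Local Update ends; Local Update is clear from here.
Interview Roundup starts after Sports Update ends; Sports Update is clear from here.
Sports Bulletin starts before Interview Roundup ends → Interview Roundup and Sports Bulletin overlap.

Interview Roundup & Sports Bulletin, Local Update & News Roundup, Local Update & Sports Update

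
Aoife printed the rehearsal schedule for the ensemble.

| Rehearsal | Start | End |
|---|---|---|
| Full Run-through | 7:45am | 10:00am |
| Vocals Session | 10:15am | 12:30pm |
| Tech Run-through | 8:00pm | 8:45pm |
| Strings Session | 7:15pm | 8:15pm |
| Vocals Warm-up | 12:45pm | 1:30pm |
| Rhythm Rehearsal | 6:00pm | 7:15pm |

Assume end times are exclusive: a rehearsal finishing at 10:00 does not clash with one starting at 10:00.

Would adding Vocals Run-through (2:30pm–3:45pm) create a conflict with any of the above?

No — it doesn't clash with anything

Full Run-through: ends 10:00am at or before Vocals Run-through starts 2:30pm → clear.
Vocals Session: ends 12:30pm at or before Vocals Run-through starts 2:30pm → clear.
Vocals Warm-up: ends 1:30pm at or before Vocals Run-through starts 2:30pm → clear.
Rhythm Rehearsal: starts 6:00pm at or after Vocals Run-through ends 3:45pm → clear.
Strings Session: starts 7:15pm at or after Vocals Run-through ends 3:45pm → clear.
Tech Run-through: starts 8:00pm at or after Vocals Run-through ends 3:45pm → clear.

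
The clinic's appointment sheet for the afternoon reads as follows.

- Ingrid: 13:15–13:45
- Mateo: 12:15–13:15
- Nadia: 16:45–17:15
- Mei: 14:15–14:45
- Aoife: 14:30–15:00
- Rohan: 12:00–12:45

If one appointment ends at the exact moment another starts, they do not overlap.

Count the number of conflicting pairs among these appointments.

2

Sorted by start: Rohan, Mateo, Ingrid, Mei, Aoife, Nadia.
Mateo starts before Rohan ends → Rohan and Mateo overlap.
Ingrid starts after Rohan ends — done with Rohan.
Ingrid starts exactly when Mateo ends (back-to-back, no overlap) — done with Mateo.
Mei starts after Ingrid ends — done with Ingrid.
Aoife starts before Mei ends → Mei and Aoife overlap.
Nadia starts after Mei ends.
Nadia starts after Aoife ends.
Overlapping pairs: Aoife & Mei, Mateo & Rohan — 2 in total.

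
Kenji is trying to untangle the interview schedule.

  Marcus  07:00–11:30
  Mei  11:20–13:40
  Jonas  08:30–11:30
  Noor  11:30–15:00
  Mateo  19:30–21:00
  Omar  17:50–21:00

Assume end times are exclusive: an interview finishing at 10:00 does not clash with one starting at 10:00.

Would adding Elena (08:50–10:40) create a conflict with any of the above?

Marcus: starts 07:00 before Elena ends 10:40, and ends 11:30 after Elena starts 08:50 → overlap.
Jonas: starts 08:30 before Elena ends 10:40, and ends 11:30 after Elena starts 08:50 → overlap.
Mei: starts 11:20 at or after Elena ends 10:40 → clear.
Noor: starts 11:30 at or after Elena ends 10:40 → clear.
Omar: starts 17:50 at or after Elena ends 10:40 → clear.
Mateo: starts 19:30 at or after Elena ends 10:40 → clear.
Elena overlaps Marcus, Jonas.

Yes — it overlaps Jonas, Marcus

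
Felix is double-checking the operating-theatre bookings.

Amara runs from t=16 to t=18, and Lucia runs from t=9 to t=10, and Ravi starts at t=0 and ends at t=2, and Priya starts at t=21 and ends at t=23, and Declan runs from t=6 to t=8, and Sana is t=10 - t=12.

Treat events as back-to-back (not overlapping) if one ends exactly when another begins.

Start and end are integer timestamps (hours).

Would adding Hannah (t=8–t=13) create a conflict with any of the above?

Ravi: ends t=2 at or before Hannah starts t=8 → clear.
Declan: ends t=8 at or before Hannah starts t=8 → clear.
Lucia: starts t=9 before Hannah ends t=13, and ends t=10 after Hannah starts t=8 → overlap.
Sana: starts t=10 before Hannah ends t=13, and ends t=12 after Hannah starts t=8 → overlap.
Amara: starts t=16 at or after Hannah ends t=13 → clear.
Priya: starts t=21 at or after Hannah ends t=13 → clear.
Hannah overlaps Lucia, Sana.

Yes — it overlaps Lucia, Sana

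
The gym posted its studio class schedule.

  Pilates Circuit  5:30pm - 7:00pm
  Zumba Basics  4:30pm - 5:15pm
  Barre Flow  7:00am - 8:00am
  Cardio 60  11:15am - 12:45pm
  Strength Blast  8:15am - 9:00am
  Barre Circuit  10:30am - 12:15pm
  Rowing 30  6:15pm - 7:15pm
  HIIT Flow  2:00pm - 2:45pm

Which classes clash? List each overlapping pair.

Barre Circuit & Cardio 60, Pilates Circuit & Rowing 30

Two intervals overlap when each starts before the other ends.
Sorted by start: Barre Flow, Strength Blast, Barre Circuit, Cardio 60, HIIT Flow, Zumba Basics, Pilates Circuit, Rowing 30.
Strength Blast starts after Barre Flow ends, so Barre Flow has no further overlaps.
Barre Circuit starts after Strength Blast ends, so Strength Blast has no further overlaps.
Cardio 60 starts before Barre Circuit ends → Barre Circuit and Cardio 60 overlap.
HIIT Flow starts after Barre Circuit ends, so Barre Circuit has no further overlaps.
HIIT Flow starts after Cardio 60 ends, so Cardio 60 has no further overlaps.
Zumba Basics starts after HIIT Flow ends, so HIIT Flow has no further overlaps.
Pilates Circuit starts after Zumba Basics ends, so Zumba Basics has no further overlaps.
Rowing 30 starts before Pilates Circuit ends → Pilates Circuit and Rowing 30 overlap.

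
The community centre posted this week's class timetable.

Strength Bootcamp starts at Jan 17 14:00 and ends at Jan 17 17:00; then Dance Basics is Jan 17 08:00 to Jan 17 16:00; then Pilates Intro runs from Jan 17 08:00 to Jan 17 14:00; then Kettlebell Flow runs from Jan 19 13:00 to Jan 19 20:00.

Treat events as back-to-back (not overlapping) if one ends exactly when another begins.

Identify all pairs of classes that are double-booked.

Check each pair: they overlap iff neither finishes before the other starts.
Sorted by start: Pilates Intro, Dance Basics, Strength Bootcamp, Kettlebell Flow.
Dance Basics starts before Pilates Intro ends → Pilates Intro and Dance Basics overlap.
Strength Bootcamp starts exactly when Pilates Intro ends (back-to-back, no overlap); Pilates Intro is clear from here.
Strength Bootcamp starts before Dance Basics ends → Dance Basics and Strength Bootcamp overlap.
Kettlebell Flow starts after Dance Basics ends.
Kettlebell Flow starts after Strength Bootcamp ends.

Dance Basics & Pilates Intro, Dance Basics & Strength Bootcamp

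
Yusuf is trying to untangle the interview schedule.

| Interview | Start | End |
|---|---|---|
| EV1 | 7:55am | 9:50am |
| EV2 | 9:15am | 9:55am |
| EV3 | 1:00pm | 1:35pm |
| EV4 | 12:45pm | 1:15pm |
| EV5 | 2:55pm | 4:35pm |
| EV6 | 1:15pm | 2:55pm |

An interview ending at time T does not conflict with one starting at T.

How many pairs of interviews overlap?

Sorted by start: EV1, EV2, EV4, EV3, EV6, EV5.
EV2 starts before EV1 ends → EV1 and EV2 overlap.
EV4 starts after EV1 ends, so nothing later overlaps EV1 either.
EV4 starts after EV2 ends, so nothing later overlaps EV2 either.
EV3 starts before EV4 ends → EV4 and EV3 overlap.
EV6 starts exactly when EV4 ends (back-to-back, no overlap), so nothing later overlaps EV4 either.
EV6 starts before EV3 ends → EV3 and EV6 overlap.
EV5 starts after EV3 ends.
EV5 starts exactly when EV6 ends (back-to-back, no overlap).
Overlapping pairs: EV1 & EV2, EV3 & EV4, EV3 & EV6 — 3 in total.

3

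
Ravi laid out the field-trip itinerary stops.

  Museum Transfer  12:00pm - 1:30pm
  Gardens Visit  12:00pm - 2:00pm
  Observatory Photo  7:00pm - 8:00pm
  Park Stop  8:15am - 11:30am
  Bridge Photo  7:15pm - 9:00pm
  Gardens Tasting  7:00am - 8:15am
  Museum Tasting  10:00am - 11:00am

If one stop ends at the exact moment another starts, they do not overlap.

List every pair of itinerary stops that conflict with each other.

Bridge Photo & Observatory Photo, Gardens Visit & Museum Transfer, Museum Tasting & Park Stop

Check each pair: they overlap iff neither finishes before the other starts.
Sorted by start: Gardens Tasting, Park Stop, Museum Tasting, Museum Transfer, Gardens Visit, Observatory Photo, Bridge Photo.
Park Stop starts exactly when Gardens Tasting ends (back-to-back, no overlap) — done with Gardens Tasting.
Museum Tasting starts before Park Stop ends → Park Stop and Museum Tasting overlap.
Museum Transfer starts after Park Stop ends — done with Park Stop.
Museum Transfer starts after Museum Tasting ends — done with Museum Tasting.
Gardens Visit starts before Museum Transfer ends → Museum Transfer and Gardens Visit overlap.
Observatory Photo starts after Museum Transfer ends — done with Museum Transfer.
Observatory Photo starts after Gardens Visit ends — done with Gardens Visit.
Bridge Photo starts before Observatory Photo ends → Observatory Photo and Bridge Photo overlap.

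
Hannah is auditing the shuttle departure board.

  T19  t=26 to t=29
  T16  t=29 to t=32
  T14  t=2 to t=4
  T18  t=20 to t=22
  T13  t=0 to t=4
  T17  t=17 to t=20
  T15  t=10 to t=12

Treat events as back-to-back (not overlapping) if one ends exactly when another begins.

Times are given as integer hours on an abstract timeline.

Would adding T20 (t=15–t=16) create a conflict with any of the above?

T13: ends t=4 at or before T20 starts t=15 → clear.
T14: ends t=4 at or before T20 starts t=15 → clear.
T15: ends t=12 at or before T20 starts t=15 → clear.
T17: starts t=17 at or after T20 ends t=16 → clear.
T18: starts t=20 at or after T20 ends t=16 → clear.
T19: starts t=26 at or after T20 ends t=16 → clear.
T16: starts t=29 at or after T20 ends t=16 → clear.

No — it doesn't clash with anything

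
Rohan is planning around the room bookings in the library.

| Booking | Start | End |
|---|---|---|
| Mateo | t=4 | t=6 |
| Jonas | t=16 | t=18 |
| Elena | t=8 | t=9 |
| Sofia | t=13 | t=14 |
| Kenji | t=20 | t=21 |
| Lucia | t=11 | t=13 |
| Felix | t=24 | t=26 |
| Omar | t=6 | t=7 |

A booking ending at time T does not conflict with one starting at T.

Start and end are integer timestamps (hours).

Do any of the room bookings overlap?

Sorted by start: Mateo, Omar, Elena, Lucia, Sofia, Jonas, Kenji, Felix.
Omar starts exactly when Mateo ends (back-to-back, no overlap), so Mateo has no further overlaps.
Elena starts after Omar ends, so Omar has no further overlaps.
Lucia starts after Elena ends, so Elena has no further overlaps.
Sofia starts exactly when Lucia ends (back-to-back, no overlap), so Lucia has no further overlaps.
Jonas starts after Sofia ends, so Sofia has no further overlaps.
Kenji starts after Jonas ends, so Jonas has no further overlaps.
Felix starts after Kenji ends.
Every pair is clear; the schedule has no overlaps.

No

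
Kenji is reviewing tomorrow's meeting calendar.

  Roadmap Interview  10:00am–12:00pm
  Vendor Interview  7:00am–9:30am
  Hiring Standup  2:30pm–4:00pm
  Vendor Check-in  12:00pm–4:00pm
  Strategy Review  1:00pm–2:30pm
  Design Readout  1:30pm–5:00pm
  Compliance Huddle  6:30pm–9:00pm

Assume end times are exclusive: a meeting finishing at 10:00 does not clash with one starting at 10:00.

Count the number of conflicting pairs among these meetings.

Sorted by start: Vendor Interview, Roadmap Interview, Vendor Check-in, Strategy Review, Design Readout, Hiring Standup, Compliance Huddle.
Roadmap Interview starts after Vendor Interview ends — done with Vendor Interview.
Vendor Check-in starts exactly when Roadmap Interview ends (back-to-back, no overlap) — done with Roadmap Interview.
Strategy Review starts before Vendor Check-in ends → Vendor Check-in and Strategy Review overlap.
Design Readout starts before Vendor Check-in ends → Vendor Check-in and Design Readout overlap.
Hiring Standup starts before Vendor Check-in ends → Vendor Check-in and Hiring Standup overlap.
Compliance Huddle starts after Vendor Check-in ends.
Design Readout starts before Strategy Review ends → Strategy Review and Design Readout overlap.
Hiring Standup starts exactly when Strategy Review ends (back-to-back, no overlap) — done with Strategy Review.
Hiring Standup starts before Design Readout ends → Design Readout and Hiring Standup overlap.
Compliance Huddle starts after Design Readout ends.
Compliance Huddle starts after Hiring Standup ends.
Overlapping pairs: Design Readout & Hiring Standup, Design Readout & Strategy Review, Design Readout & Vendor Check-in, Hiring Standup & Vendor Check-in, Strategy Review & Vendor Check-in — 5 in total.

5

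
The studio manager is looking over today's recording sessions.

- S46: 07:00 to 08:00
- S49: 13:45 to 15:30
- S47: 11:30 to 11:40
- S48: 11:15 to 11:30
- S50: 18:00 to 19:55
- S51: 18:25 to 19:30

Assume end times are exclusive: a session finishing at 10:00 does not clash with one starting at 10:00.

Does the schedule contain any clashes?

Sorted by start: S46, S48, S47, S49, S50, S51.
S48 starts after S46 ends, so nothing later overlaps S46 either.
S47 starts exactly when S48 ends (back-to-back, no overlap), so nothing later overlaps S48 either.
S49 starts after S47 ends, so nothing later overlaps S47 either.
S50 starts after S49 ends, so nothing later overlaps S49 either.
S51 starts before S50 ends → S50 and S51 overlap.
That's a conflict, so the schedule is not conflict-free.

Yes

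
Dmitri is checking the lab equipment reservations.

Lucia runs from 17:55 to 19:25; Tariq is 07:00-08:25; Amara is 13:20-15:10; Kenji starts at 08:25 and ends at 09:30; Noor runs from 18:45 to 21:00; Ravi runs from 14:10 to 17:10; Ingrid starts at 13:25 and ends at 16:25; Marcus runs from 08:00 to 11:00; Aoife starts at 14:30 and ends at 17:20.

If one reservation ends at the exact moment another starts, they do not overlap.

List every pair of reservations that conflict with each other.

Sorted by start: Tariq, Marcus, Kenji, Amara, Ingrid, Ravi, Aoife, Lucia, Noor.
Marcus starts before Tariq ends → Tariq and Marcus overlap.
Kenji starts exactly when Tariq ends (back-to-back, no overlap); Tariq is clear from here.
Kenji starts before Marcus ends → Marcus and Kenji overlap.
Amara starts after Marcus ends; Marcus is clear from here.
Amara starts after Kenji ends; Kenji is clear from here.
Ingrid starts before Amara ends → Amara and Ingrid overlap.
Ravi starts before Amara ends → Amara and Ravi overlap.
Aoife starts before Amara ends → Amara and Aoife overlap.
Lucia starts after Amara ends; Amara is clear from here.
Ravi starts before Ingrid ends → Ingrid and Ravi overlap.
Aoife starts before Ingrid ends → Ingrid and Aoife overlap.
Lucia starts after Ingrid ends; Ingrid is clear from here.
Aoife starts before Ravi ends → Ravi and Aoife overlap.
Lucia starts after Ravi ends; Ravi is clear from here.
Lucia starts after Aoife ends; Aoife is clear from here.
Noor starts before Lucia ends → Lucia and Noor overlap.

Amara & Aoife, Amara & Ingrid, Amara & Ravi, Aoife & Ingrid, Aoife & Ravi, Ingrid & Ravi, Kenji & Marcus, Lucia & Noor, Marcus & Tariq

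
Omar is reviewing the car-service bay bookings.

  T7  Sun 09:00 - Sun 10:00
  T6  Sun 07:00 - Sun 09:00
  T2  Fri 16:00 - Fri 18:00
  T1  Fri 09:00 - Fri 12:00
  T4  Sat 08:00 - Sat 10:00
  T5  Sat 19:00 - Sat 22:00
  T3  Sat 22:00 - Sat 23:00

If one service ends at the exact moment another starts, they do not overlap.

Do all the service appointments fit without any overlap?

Check each pair: they overlap iff neither finishes before the other starts.
Sorted by start: T1, T2, T4, T5, T3, T6, T7.
T2 starts after T1 ends, so T1 has no further overlaps.
T4 starts after T2 ends, so T2 has no further overlaps.
T5 starts after T4 ends, so T4 has no further overlaps.
T3 starts exactly when T5 ends (back-to-back, no overlap), so T5 has no further overlaps.
T6 starts after T3 ends, so T3 has no further overlaps.
T7 starts exactly when T6 ends (back-to-back, no overlap).
Every pair is clear; the schedule has no overlaps.

Yes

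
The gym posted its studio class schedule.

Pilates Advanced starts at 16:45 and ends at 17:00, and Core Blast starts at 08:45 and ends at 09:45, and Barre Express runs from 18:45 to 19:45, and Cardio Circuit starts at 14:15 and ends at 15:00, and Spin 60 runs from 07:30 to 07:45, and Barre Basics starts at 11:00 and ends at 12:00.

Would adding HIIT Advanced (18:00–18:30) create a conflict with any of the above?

No — it doesn't clash with anything

Spin 60: ends 07:45 at or before HIIT Advanced starts 18:00 → clear.
Core Blast: ends 09:45 at or before HIIT Advanced starts 18:00 → clear.
Barre Basics: ends 12:00 at or before HIIT Advanced starts 18:00 → clear.
Cardio Circuit: ends 15:00 at or before HIIT Advanced starts 18:00 → clear.
Pilates Advanced: ends 17:00 at or before HIIT Advanced starts 18:00 → clear.
Barre Express: starts 18:45 at or after HIIT Advanced ends 18:30 → clear.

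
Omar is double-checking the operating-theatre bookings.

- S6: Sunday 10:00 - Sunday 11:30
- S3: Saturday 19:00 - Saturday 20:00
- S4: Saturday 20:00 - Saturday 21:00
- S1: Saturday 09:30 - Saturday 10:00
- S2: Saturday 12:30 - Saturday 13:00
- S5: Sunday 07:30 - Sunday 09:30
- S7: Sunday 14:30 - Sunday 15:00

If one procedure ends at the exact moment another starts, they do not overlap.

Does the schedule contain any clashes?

Two intervals overlap when each starts before the other ends.
Sorted by start: S1, S2, S3, S4, S5, S6, S7.
S2 starts after S1 ends, so S1 has no further overlaps.
S3 starts after S2 ends, so S2 has no further overlaps.
S4 starts exactly when S3 ends (back-to-back, no overlap), so S3 has no further overlaps.
S5 starts after S4 ends, so S4 has no further overlaps.
S6 starts after S5 ends, so S5 has no further overlaps.
S7 starts after S6 ends.
Every pair is clear; the schedule has no overlaps.

No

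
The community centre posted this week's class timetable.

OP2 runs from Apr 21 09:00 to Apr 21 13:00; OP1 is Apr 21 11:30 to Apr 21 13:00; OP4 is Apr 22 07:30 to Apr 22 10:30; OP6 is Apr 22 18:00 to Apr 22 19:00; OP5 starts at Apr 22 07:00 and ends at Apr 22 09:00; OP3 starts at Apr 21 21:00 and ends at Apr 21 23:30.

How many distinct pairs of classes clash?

Check each pair: they overlap iff neither finishes before the other starts.
Sorted by start: OP2, OP1, OP3, OP5, OP4, OP6.
OP1 starts before OP2 ends → OP2 and OP1 overlap.
OP3 starts after OP2 ends, so OP2 has no further overlaps.
OP3 starts after OP1 ends, so OP1 has no further overlaps.
OP5 starts after OP3 ends, so OP3 has no further overlaps.
OP4 starts before OP5 ends → OP5 and OP4 overlap.
OP6 starts after OP5 ends.
OP6 starts after OP4 ends.
Overlapping pairs: OP1 & OP2, OP4 & OP5 — 2 in total.

2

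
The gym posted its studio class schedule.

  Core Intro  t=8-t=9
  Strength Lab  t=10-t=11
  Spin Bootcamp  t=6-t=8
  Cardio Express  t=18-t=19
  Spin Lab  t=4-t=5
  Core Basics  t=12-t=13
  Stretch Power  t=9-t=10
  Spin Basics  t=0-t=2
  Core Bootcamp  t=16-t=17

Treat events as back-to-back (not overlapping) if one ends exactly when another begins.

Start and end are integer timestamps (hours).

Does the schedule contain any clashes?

Sorted by start: Spin Basics, Spin Lab, Spin Bootcamp, Core Intro, Stretch Power, Strength Lab, Core Basics, Core Bootcamp, Cardio Express.
Spin Lab starts after Spin Basics ends, so nothing later overlaps Spin Basics either.
Spin Bootcamp starts after Spin Lab ends, so nothing later overlaps Spin Lab either.
Core Intro starts exactly when Spin Bootcamp ends (back-to-back, no overlap), so nothing later overlaps Spin Bootcamp either.
Stretch Power starts exactly when Core Intro ends (back-to-back, no overlap), so nothing later overlaps Core Intro either.
Strength Lab starts exactly when Stretch Power ends (back-to-back, no overlap), so nothing later overlaps Stretch Power either.
Core Basics starts after Strength Lab ends, so nothing later overlaps Strength Lab either.
Core Bootcamp starts after Core Basics ends, so nothing later overlaps Core Basics either.
Cardio Express starts after Core Bootcamp ends.
Every pair is clear; the schedule has no overlaps.

No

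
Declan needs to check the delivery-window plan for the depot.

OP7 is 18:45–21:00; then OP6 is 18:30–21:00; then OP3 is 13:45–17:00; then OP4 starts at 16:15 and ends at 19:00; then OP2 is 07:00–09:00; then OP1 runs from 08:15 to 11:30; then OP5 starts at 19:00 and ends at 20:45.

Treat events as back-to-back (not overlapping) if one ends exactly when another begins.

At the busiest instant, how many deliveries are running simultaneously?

3

Sort all start/end points and keep a running count:
07:00 start OP2 → 1
08:15 start OP1 → 2
09:00 end OP2 → 1
11:30 end OP1 → 0
13:45 start OP3 → 1
16:15 start OP4 → 2
17:00 end OP3 → 1
18:30 start OP6 → 2
18:45 start OP7 → 3
19:00 end OP4 → 2
19:00 start OP5 → 3
20:45 end OP5 → 2
21:00 end OP6 → 1
21:00 end OP7 → 0
Peak is 3, at 18:45 (OP4, OP6, OP7).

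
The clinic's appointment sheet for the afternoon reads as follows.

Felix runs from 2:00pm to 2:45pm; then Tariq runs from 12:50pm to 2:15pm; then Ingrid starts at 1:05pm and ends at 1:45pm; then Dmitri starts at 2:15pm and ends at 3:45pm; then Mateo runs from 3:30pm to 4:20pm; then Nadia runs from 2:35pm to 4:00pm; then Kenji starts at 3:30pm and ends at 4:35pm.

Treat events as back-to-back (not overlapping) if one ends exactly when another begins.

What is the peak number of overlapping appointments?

Walk through starts and ends in time order (an end at T is processed before a start at T):
12:50pm start Tariq → 1
1:05pm start Ingrid → 2
1:45pm end Ingrid → 1
2:00pm start Felix → 2
2:15pm end Tariq → 1
2:15pm start Dmitri → 2
2:35pm start Nadia → 3
2:45pm end Felix → 2
3:30pm start Kenji → 3
3:30pm start Mateo → 4
3:45pm end Dmitri → 3
4:00pm end Nadia → 2
4:20pm end Mateo → 1
4:35pm end Kenji → 0
Peak is 4, at 3:30pm (Dmitri, Kenji, Mateo, Nadia).

4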